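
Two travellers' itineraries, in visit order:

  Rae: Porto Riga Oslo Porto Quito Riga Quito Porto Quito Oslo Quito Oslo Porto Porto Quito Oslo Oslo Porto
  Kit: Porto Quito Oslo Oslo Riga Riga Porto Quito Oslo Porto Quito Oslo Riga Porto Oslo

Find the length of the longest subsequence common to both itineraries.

10

Taking Porto (Rae #1, Kit #1), then Riga (Rae #2, Kit #5), then Riga (Rae #6, Kit #6), then Porto (Rae #8, Kit #7), then Quito (Rae #9, Kit #8), then Oslo (Rae #10, Kit #9), then Quito (Rae #11, Kit #11), then Oslo (Rae #12, Kit #12), then Porto (Rae #14, Kit #14), then Oslo (Rae #17, Kit #15) gives a common subsequence of length 10. dp[18][15] = 10 confirms this is the maximum.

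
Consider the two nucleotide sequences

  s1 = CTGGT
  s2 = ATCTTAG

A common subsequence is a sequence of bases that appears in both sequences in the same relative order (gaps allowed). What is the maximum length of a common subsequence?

3

Let dp[i][j] be the LCS length of the first i bases of s1 and the first j bases of s2. dp[i][j] = dp[i-1][j-1]+1 when the i-th and j-th bases match, else max(dp[i-1][j], dp[i][j-1]).
    ·  A  T  C  T  T  A  G
 ·  0  0  0  0  0  0  0  0
 C  0  0  0  1  1  1  1  1
 T  0  0  1  1  2  2  2  2
 G  0  0  1  1  2  2  2  3
 G  0  0  1  1  2  2  2  3
 T  0  0  1  1  2  3  3  3
dp[5][7] = 3. One LCS (by backtracking along matches): CTG.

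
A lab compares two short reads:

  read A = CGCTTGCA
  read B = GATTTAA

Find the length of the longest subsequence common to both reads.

4

Pick G [2,1], then T [4,4], then T [5,5], then A [8,7]; all 4 bases appear in both, in order. Since dp[8][7] = 4, nothing longer is possible.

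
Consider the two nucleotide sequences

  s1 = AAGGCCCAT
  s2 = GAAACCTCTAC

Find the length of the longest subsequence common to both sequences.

6

Let dp[i][j] be the LCS length of the first i bases of s1 and the first j bases of s2. dp[i][j] = dp[i-1][j-1]+1 when the i-th and j-th bases match, else max(dp[i-1][j], dp[i][j-1]).
    ·  G  A  A  A  C  C  T  C  T  A  C
 ·  0  0  0  0  0  0  0  0  0  0  0  0
 A  0  0  1  1  1  1  1  1  1  1  1  1
 A  0  0  1  2  2  2  2  2  2  2  2  2
 G  0  1  1  2  2  2  2  2  2  2  2  2
 G  0  1  1  2  2  2  2  2  2  2  2  2
 C  0  1  1  2  2  3  3  3  3  3  3  3
 C  0  1  1  2  2  3  4  4  4  4  4  4
 C  0  1  1  2  2  3  4  4  5  5  5  5
 A  0  1  2  2  3  3  4  4  5  5  6  6
 T  0  1  2  2  3  3  4  5  5  6  6  6
dp[9][11] = 6. One LCS (by backtracking along matches): AACCCA.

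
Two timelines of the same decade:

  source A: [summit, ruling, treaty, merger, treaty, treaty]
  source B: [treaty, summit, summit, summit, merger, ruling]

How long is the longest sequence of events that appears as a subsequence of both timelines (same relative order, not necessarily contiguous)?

Taking summit [1,4] → ruling [2,6] gives a common subsequence of length 2. Since dp[6][6] = 2, nothing longer is possible.

2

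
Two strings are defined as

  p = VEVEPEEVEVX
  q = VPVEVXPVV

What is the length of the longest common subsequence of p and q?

6

Let dp[i][j] be the LCS length of the first i characters of p and the first j characters of q. dp[i][j] = dp[i-1][j-1]+1 when the i-th and j-th characters match, else max(dp[i-1][j], dp[i][j-1]).
    ·  V  P  V  E  V  X  P  V  V
 ·  0  0  0  0  0  0  0  0  0  0
 V  0  1  1  1  1  1  1  1  1  1
 E  0  1  1  1  2  2  2  2  2  2
 V  0  1  1  2  2  3  3  3  3  3
 E  0  1  1  2  3  3  3  3  3  3
 P  0  1  2  2  3  3  3  4  4  4
 E  0  1  2  2  3  3  3  4  4  4
 E  0  1  2  2  3  3  3  4  4  4
 V  0  1  2  3  3  4  4  4  5  5
 E  0  1  2  3  4  4  4  4  5  5
 V  0  1  2  3  4  5  5  5  5  6
 X  0  1  2  3  4  5  6  6  6  6
dp[11][9] = 6. One LCS (by backtracking along matches): VEVPVV.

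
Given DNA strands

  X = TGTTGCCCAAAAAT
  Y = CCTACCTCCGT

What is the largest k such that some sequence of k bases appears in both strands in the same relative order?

Taking T [1,3], then T [4,7], then C [6,8], then C [7,9], then T [14,11] gives a common subsequence of length 5, and the DP table's final entry dp[14][11] is also 5, so no common subsequence is longer.

5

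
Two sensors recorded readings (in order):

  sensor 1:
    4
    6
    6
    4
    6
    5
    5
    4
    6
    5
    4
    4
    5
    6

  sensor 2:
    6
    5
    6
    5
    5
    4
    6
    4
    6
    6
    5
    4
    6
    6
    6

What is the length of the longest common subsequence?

9

Pick 6 (sensor 1 #2, sensor 2 #1); then 6 (sensor 1 #3, sensor 2 #3); then 4 (sensor 1 #4, sensor 2 #6); then 6 (sensor 1 #5, sensor 2 #7); then 4 (sensor 1 #8, sensor 2 #8); then 6 (sensor 1 #9, sensor 2 #10); then 5 (sensor 1 #10, sensor 2 #11); then 4 (sensor 1 #11, sensor 2 #12); then 6 (sensor 1 #14, sensor 2 #15); all 9 values appear in both, in order. dp[14][15] = 9 confirms this is the maximum.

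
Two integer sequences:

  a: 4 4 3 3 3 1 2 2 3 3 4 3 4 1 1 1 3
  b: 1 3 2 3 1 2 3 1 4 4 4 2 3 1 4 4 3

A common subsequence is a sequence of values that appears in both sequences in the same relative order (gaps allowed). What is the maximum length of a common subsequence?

9

Match 3 at a[3]=b[2], 3 at a[4]=b[4], 3 at a[5]=b[7], 1 at a[6]=b[8], 2 at a[8]=b[12], 3 at a[9]=b[13], 4 at a[11]=b[15], 4 at a[13]=b[16], 3 at a[17]=b[17] — 9 values in the same relative order in both, and the DP table's final entry dp[17][17] is also 9, so no common subsequence is longer.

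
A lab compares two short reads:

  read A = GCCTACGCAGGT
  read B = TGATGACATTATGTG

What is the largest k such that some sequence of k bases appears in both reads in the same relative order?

7

Pick G at read A[1]=read B[2], T at read A[4]=read B[4], A at read A[5]=read B[6], C at read A[6]=read B[7], A at read A[9]=read B[11], G at read A[10]=read B[13], G at read A[11]=read B[15]; all 7 bases appear in both, in order. Since dp[12][15] = 7, nothing longer is possible.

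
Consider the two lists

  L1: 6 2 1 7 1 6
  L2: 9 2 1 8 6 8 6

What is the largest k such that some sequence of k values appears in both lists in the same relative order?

Let dp[i][j] be the LCS length of the first i values of L1 and the first j values of L2. dp[i][j] = dp[i-1][j-1]+1 when the i-th and j-th values match, else max(dp[i-1][j], dp[i][j-1]).
    ·  9  2  1  8  6  8  6
 ·  0  0  0  0  0  0  0  0
 6  0  0  0  0  0  1  1  1
 2  0  0  1  1  1  1  1  1
 1  0  0  1  2  2  2  2  2
 7  0  0  1  2  2  2  2  2
 1  0  0  1  2  2  2  2  2
 6  0  0  1  2  2  3  3  3
dp[6][7] = 3. One LCS (by backtracking along matches): 2, 1, 6.

3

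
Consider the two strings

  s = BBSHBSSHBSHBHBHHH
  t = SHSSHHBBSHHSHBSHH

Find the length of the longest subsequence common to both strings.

Pick S (s #3, t #1) → H (s #4, t #2) → S (s #6, t #3) → S (s #7, t #4) → H (s #8, t #6) → B (s #9, t #8) → S (s #10, t #9) → H (s #11, t #11) → H (s #13, t #13) → B (s #14, t #14) → H (s #16, t #16) → H (s #17, t #17); all 12 characters appear in both, in order. The LCS DP gives dp[17][17] = 12, so this is optimal.

12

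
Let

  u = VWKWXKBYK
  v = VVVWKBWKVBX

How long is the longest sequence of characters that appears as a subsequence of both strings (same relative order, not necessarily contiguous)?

6

Let dp[i][j] be the LCS length of the first i characters of u and the first j characters of v. dp[i][j] = dp[i-1][j-1]+1 when the i-th and j-th characters match, else max(dp[i-1][j], dp[i][j-1]).
    ·  V  V  V  W  K  B  W  K  V  B  X
 ·  0  0  0  0  0  0  0  0  0  0  0  0
 V  0  1  1  1  1  1  1  1  1  1  1  1
 W  0  1  1  1  2  2  2  2  2  2  2  2
 K  0  1  1  1  2  3  3  3  3  3  3  3
 W  0  1  1  1  2  3  3  4  4  4  4  4
 X  0  1  1  1  2  3  3  4  4  4  4  5
 K  0  1  1  1  2  3  3  4  5  5  5  5
 B  0  1  1  1  2  3  4  4  5  5  6  6
 Y  0  1  1  1  2  3  4  4  5  5  6  6
 K  0  1  1  1  2  3  4  4  5  5  6  6
dp[9][11] = 6. One LCS (by backtracking along matches): VWKWKB.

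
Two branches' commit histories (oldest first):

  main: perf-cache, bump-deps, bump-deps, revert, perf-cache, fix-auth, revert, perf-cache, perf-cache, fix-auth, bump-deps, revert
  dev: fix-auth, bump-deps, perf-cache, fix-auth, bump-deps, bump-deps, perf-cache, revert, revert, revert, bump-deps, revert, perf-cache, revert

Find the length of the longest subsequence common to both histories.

Pick perf-cache [1,3]; then bump-deps [2,5]; then bump-deps [3,6]; then revert [4,10]; then revert [7,12]; then perf-cache [9,13]; then revert [12,14]; all 7 commits appear in both, in order. The LCS DP gives dp[12][14] = 7, so this is optimal.

7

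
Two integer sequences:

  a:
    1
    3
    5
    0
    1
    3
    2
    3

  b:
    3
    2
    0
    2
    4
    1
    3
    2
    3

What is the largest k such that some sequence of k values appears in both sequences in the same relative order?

6

Let dp[i][j] be the LCS length of the first i values of a and the first j values of b. dp[i][j] = dp[i-1][j-1]+1 when the i-th and j-th values match, else max(dp[i-1][j], dp[i][j-1]).
    ·  3  2  0  2  4  1  3  2  3
 ·  0  0  0  0  0  0  0  0  0  0
 1  0  0  0  0  0  0  1  1  1  1
 3  0  1  1  1  1  1  1  2  2  2
 5  0  1  1  1  1  1  1  2  2  2
 0  0  1  1  2  2  2  2  2  2  2
 1  0  1  1  2  2  2  3  3  3  3
 3  0  1  1  2  2  2  3  4  4  4
 2  0  1  2  2  3  3  3  4  5  5
 3  0  1  2  2  3  3  3  4  5  6
dp[8][9] = 6. One LCS (by backtracking along matches): 3, 0, 1, 3, 2, 3.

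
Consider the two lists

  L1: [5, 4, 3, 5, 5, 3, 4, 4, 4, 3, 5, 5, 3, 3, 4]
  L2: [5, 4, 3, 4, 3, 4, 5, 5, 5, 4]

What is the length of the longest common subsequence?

8

Pick 5 [1,1] → 4 [2,2] → 3 [3,3] → 3 [6,5] → 4 [7,6] → 5 [11,8] → 5 [12,9] → 4 [15,10]; all 8 values appear in both, in order, and the DP table's final entry dp[15][10] is also 8, so no common subsequence is longer.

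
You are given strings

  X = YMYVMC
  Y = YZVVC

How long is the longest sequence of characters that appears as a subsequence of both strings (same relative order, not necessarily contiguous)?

3

Let dp[i][j] be the LCS length of the first i characters of X and the first j characters of Y. dp[i][j] = dp[i-1][j-1]+1 when the i-th and j-th characters match, else max(dp[i-1][j], dp[i][j-1]).
    ·  Y  Z  V  V  C
 ·  0  0  0  0  0  0
 Y  0  1  1  1  1  1
 M  0  1  1  1  1  1
 Y  0  1  1  1  1  1
 V  0  1  1  2  2  2
 M  0  1  1  2  2  2
 C  0  1  1  2  2  3
dp[6][5] = 3. One LCS (by backtracking along matches): YVC.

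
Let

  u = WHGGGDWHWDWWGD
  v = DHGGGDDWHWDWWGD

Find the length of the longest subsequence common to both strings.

Taking H (u #2, v #2), G (u #3, v #3), G (u #4, v #4), G (u #5, v #5), D (u #6, v #7), W (u #7, v #8), H (u #8, v #9), W (u #9, v #10), D (u #10, v #11), W (u #11, v #12), W (u #12, v #13), G (u #13, v #14), D (u #14, v #15) gives a common subsequence of length 13. dp[14][15] = 13 confirms this is the maximum.

13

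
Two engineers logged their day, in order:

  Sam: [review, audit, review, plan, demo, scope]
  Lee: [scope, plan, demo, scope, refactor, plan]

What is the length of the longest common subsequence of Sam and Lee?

3

Match plan [4,2], then demo [5,3], then scope [6,4] — 3 tasks in the same relative order in both. The LCS DP gives dp[6][6] = 3, so this is optimal.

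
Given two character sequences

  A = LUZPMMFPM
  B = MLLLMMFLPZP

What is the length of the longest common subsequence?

5

Let dp[i][j] be the LCS length of the first i characters of A and the first j characters of B. dp[i][j] = dp[i-1][j-1]+1 when the i-th and j-th characters match, else max(dp[i-1][j], dp[i][j-1]).
    ·  M  L  L  L  M  M  F  L  P  Z  P
 ·  0  0  0  0  0  0  0  0  0  0  0  0
 L  0  0  1  1  1  1  1  1  1  1  1  1
 U  0  0  1  1  1  1  1  1  1  1  1  1
 Z  0  0  1  1  1  1  1  1  1  1  2  2
 P  0  0  1  1  1  1  1  1  1  2  2  3
 M  0  1  1  1  1  2  2  2  2  2  2  3
 M  0  1  1  1  1  2  3  3  3  3  3  3
 F  0  1  1  1  1  2  3  4  4  4  4  4
 P  0  1  1  1  1  2  3  4  4  5  5  5
 M  0  1  1  1  1  2  3  4  4  5  5  5
dp[9][11] = 5. One LCS (by backtracking along matches): LMMFP.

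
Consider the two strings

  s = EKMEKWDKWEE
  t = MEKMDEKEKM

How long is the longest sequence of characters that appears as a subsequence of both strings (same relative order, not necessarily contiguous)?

Let dp[i][j] be the LCS length of the first i characters of s and the first j characters of t. dp[i][j] = dp[i-1][j-1]+1 when the i-th and j-th characters match, else max(dp[i-1][j], dp[i][j-1]).
    ·  M  E  K  M  D  E  K  E  K  M
 ·  0  0  0  0  0  0  0  0  0  0  0
 E  0  0  1  1  1  1  1  1  1  1  1
 K  0  0  1  2  2  2  2  2  2  2  2
 M  0  1  1  2  3  3  3  3  3  3  3
 E  0  1  2  2  3  3  4  4  4  4  4
 K  0  1  2  3  3  3  4  5  5  5  5
 W  0  1  2  3  3  3  4  5  5  5  5
 D  0  1  2  3  3  4  4  5  5  5  5
 K  0  1  2  3  3  4  4  5  5  6  6
 W  0  1  2  3  3  4  4  5  5  6  6
 E  0  1  2  3  3  4  5  5  6  6  6
 E  0  1  2  3  3  4  5  5  6  6  6
dp[11][10] = 6. One LCS (by backtracking along matches): EKMEKK.

6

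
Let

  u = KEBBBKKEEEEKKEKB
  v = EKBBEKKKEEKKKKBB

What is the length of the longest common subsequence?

11

Taking K at u[1]=v[2]; then B at u[3]=v[3]; then B at u[4]=v[4]; then K at u[6]=v[7]; then K at u[7]=v[8]; then E at u[8]=v[9]; then E at u[9]=v[10]; then K at u[12]=v[12]; then K at u[13]=v[13]; then K at u[15]=v[14]; then B at u[16]=v[16] gives a common subsequence of length 11. Since dp[16][16] = 11, nothing longer is possible.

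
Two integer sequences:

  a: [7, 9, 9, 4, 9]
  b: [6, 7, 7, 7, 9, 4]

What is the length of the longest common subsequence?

Let dp[i][j] be the LCS length of the first i values of a and the first j values of b. dp[i][j] = dp[i-1][j-1]+1 when the i-th and j-th values match, else max(dp[i-1][j], dp[i][j-1]).
    ·  6  7  7  7  9  4
 ·  0  0  0  0  0  0  0
 7  0  0  1  1  1  1  1
 9  0  0  1  1  1  2  2
 9  0  0  1  1  1  2  2
 4  0  0  1  1  1  2  3
 9  0  0  1  1  1  2  3
dp[5][6] = 3. One LCS (by backtracking along matches): 7, 9, 4.

3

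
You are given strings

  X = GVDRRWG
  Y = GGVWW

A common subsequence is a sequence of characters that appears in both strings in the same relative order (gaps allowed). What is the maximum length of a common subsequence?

3

Let dp[i][j] be the LCS length of the first i characters of X and the first j characters of Y. dp[i][j] = dp[i-1][j-1]+1 when the i-th and j-th characters match, else max(dp[i-1][j], dp[i][j-1]).
    ·  G  G  V  W  W
 ·  0  0  0  0  0  0
 G  0  1  1  1  1  1
 V  0  1  1  2  2  2
 D  0  1  1  2  2  2
 R  0  1  1  2  2  2
 R  0  1  1  2  2  2
 W  0  1  1  2  3  3
 G  0  1  2  2  3  3
dp[7][5] = 3. One LCS (by backtracking along matches): GVW.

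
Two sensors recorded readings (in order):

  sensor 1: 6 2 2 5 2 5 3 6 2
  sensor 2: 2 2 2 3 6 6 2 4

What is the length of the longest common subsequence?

Match 2 (sensor 1 #2, sensor 2 #1); then 2 (sensor 1 #3, sensor 2 #2); then 2 (sensor 1 #5, sensor 2 #3); then 3 (sensor 1 #7, sensor 2 #4); then 6 (sensor 1 #8, sensor 2 #6); then 2 (sensor 1 #9, sensor 2 #7) — 6 values in the same relative order in both. The LCS DP gives dp[9][8] = 6, so this is optimal.

6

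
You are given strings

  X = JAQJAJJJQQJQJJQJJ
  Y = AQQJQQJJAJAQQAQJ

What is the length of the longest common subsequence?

10

Pick A at X[2]=Y[1] → Q at X[3]=Y[3] → J at X[4]=Y[4] → J at X[6]=Y[7] → J at X[7]=Y[8] → J at X[8]=Y[10] → Q at X[9]=Y[12] → Q at X[10]=Y[13] → Q at X[15]=Y[15] → J at X[17]=Y[16]; all 10 characters appear in both, in order. The LCS DP gives dp[17][16] = 10, so this is optimal.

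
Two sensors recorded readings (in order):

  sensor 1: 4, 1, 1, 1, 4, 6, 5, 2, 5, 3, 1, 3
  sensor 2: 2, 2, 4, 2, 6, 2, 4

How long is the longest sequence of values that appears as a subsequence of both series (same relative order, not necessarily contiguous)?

Let dp[i][j] be the LCS length of the first i values of sensor 1 and the first j values of sensor 2. dp[i][j] = dp[i-1][j-1]+1 when the i-th and j-th values match, else max(dp[i-1][j], dp[i][j-1]).
    ·  2  2  4  2  6  2  4
 ·  0  0  0  0  0  0  0  0
 4  0  0  0  1  1  1  1  1
 1  0  0  0  1  1  1  1  1
 1  0  0  0  1  1  1  1  1
 1  0  0  0  1  1  1  1  1
 4  0  0  0  1  1  1  1  2
 6  0  0  0  1  1  2  2  2
 5  0  0  0  1  1  2  2  2
 2  0  1  1  1  2  2  3  3
 5  0  1  1  1  2  2  3  3
 3  0  1  1  1  2  2  3  3
 1  0  1  1  1  2  2  3  3
 3  0  1  1  1  2  2  3  3
dp[12][7] = 3. One LCS (by backtracking along matches): 4, 6, 2.

3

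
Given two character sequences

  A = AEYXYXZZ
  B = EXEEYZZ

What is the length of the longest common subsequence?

Taking E at A[2]=B[1], then X at A[4]=B[2], then Y at A[5]=B[5], then Z at A[7]=B[6], then Z at A[8]=B[7] gives a common subsequence of length 5. Since dp[8][7] = 5, nothing longer is possible.

5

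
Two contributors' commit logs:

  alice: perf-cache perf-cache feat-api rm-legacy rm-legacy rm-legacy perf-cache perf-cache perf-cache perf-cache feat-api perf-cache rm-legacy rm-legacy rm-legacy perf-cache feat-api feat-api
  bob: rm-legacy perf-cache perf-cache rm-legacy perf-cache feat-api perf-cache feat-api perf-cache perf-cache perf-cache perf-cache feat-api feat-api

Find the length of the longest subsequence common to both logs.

11

Match perf-cache [1,2], then perf-cache [2,3], then rm-legacy [6,4], then perf-cache [7,5], then perf-cache [8,7], then perf-cache [9,9], then perf-cache [10,10], then perf-cache [12,11], then perf-cache [16,12], then feat-api [17,13], then feat-api [18,14] — 11 commits in the same relative order in both, and the DP table's final entry dp[18][14] is also 11, so no common subsequence is longer.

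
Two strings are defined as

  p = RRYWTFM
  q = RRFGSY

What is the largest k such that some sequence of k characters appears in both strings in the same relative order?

3

Let dp[i][j] be the LCS length of the first i characters of p and the first j characters of q. dp[i][j] = dp[i-1][j-1]+1 when the i-th and j-th characters match, else max(dp[i-1][j], dp[i][j-1]).
    ·  R  R  F  G  S  Y
 ·  0  0  0  0  0  0  0
 R  0  1  1  1  1  1  1
 R  0  1  2  2  2  2  2
 Y  0  1  2  2  2  2  3
 W  0  1  2  2  2  2  3
 T  0  1  2  2  2  2  3
 F  0  1  2  3  3  3  3
 M  0  1  2  3  3  3  3
dp[7][6] = 3. One LCS (by backtracking along matches): RRY.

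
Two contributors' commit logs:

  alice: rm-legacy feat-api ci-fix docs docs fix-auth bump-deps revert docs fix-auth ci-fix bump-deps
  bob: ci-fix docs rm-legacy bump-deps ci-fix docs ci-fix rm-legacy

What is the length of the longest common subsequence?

5

Pick ci-fix [3,1], docs [4,2], bump-deps [7,4], docs [9,6], ci-fix [11,7]; all 5 commits appear in both, in order. dp[12][8] = 5 confirms this is the maximum.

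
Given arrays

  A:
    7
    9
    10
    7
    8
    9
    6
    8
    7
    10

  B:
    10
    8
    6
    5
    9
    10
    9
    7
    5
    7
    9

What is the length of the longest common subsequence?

4

Let dp[i][j] be the LCS length of the first i values of A and the first j values of B. dp[i][j] = dp[i-1][j-1]+1 when the i-th and j-th values match, else max(dp[i-1][j], dp[i][j-1]).
    · 10  8  6  5  9 10  9  7  5  7  9
 ·  0  0  0  0  0  0  0  0  0  0  0  0
 7  0  0  0  0  0  0  0  0  1  1  1  1
 9  0  0  0  0  0  1  1  1  1  1  1  2
10  0  1  1  1  1  1  2  2  2  2  2  2
 7  0  1  1  1  1  1  2  2  3  3  3  3
 8  0  1  2  2  2  2  2  2  3  3  3  3
 9  0  1  2  2  2  3  3  3  3  3  3  4
 6  0  1  2  3  3  3  3  3  3  3  3  4
 8  0  1  2  3  3  3  3  3  3  3  3  4
 7  0  1  2  3  3  3  3  3  4  4  4  4
10  0  1  2  3  3  3  4  4  4  4  4  4
dp[10][11] = 4. One LCS (by backtracking along matches): 9, 10, 7, 9.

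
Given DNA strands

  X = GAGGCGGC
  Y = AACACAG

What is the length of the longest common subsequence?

Let dp[i][j] be the LCS length of the first i bases of X and the first j bases of Y. dp[i][j] = dp[i-1][j-1]+1 when the i-th and j-th bases match, else max(dp[i-1][j], dp[i][j-1]).
    ·  A  A  C  A  C  A  G
 ·  0  0  0  0  0  0  0  0
 G  0  0  0  0  0  0  0  1
 A  0  1  1  1  1  1  1  1
 G  0  1  1  1  1  1  1  2
 G  0  1  1  1  1  1  1  2
 C  0  1  1  2  2  2  2  2
 G  0  1  1  2  2  2  2  3
 G  0  1  1  2  2  2  2  3
 C  0  1  1  2  2  3  3  3
dp[8][7] = 3. One LCS (by backtracking along matches): ACG.

3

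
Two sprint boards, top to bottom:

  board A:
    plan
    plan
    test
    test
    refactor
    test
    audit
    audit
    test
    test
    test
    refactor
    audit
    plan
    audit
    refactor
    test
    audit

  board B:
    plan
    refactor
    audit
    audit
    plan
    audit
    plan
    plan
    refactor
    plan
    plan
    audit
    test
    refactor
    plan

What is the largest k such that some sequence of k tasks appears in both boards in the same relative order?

8

One common subsequence of length 8: plan (board A #2, board B #1) → refactor (board A #5, board B #2) → audit (board A #7, board B #4) → audit (board A #8, board B #6) → refactor (board A #12, board B #9) → plan (board A #14, board B #11) → audit (board A #15, board B #12) → refactor (board A #16, board B #14). The LCS DP gives dp[18][15] = 8, so this is optimal.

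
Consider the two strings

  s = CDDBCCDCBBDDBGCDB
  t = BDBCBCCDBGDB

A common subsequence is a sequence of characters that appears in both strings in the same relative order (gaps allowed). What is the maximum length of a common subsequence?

10

Taking D [3,2] → B [4,3] → C [5,4] → C [6,6] → C [8,7] → D [12,8] → B [13,9] → G [14,10] → D [16,11] → B [17,12] gives a common subsequence of length 10. dp[17][12] = 10 confirms this is the maximum.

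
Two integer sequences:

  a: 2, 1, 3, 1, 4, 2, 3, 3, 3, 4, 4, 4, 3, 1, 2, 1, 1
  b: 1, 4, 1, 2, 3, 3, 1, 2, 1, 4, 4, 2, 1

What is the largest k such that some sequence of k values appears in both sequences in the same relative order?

Pick 1 [2,1] → 1 [4,3] → 2 [6,4] → 3 [7,5] → 3 [8,6] → 4 [11,10] → 4 [12,11] → 2 [15,12] → 1 [17,13]; all 9 values appear in both, in order. The LCS DP gives dp[17][13] = 9, so this is optimal.

9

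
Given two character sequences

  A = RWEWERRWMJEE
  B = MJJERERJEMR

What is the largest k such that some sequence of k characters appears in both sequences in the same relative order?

Match R [1,5], E [5,6], R [7,7], J [10,8], E [11,9] — 5 characters in the same relative order in both. The LCS DP gives dp[12][11] = 5, so this is optimal.

5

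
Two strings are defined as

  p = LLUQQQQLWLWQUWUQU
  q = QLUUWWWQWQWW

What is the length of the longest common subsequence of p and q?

Taking L at p[1]=q[2], then U at p[3]=q[4], then W at p[9]=q[6], then W at p[11]=q[7], then Q at p[12]=q[8], then W at p[14]=q[9], then Q at p[16]=q[10] gives a common subsequence of length 7. dp[17][12] = 7 confirms this is the maximum.

7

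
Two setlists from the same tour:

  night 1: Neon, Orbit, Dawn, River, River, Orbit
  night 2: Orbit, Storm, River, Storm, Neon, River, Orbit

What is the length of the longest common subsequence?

One common subsequence of length 4: Orbit (night 1 #2, night 2 #1), then River (night 1 #4, night 2 #3), then River (night 1 #5, night 2 #6), then Orbit (night 1 #6, night 2 #7), and the DP table's final entry dp[6][7] is also 4, so no common subsequence is longer.

4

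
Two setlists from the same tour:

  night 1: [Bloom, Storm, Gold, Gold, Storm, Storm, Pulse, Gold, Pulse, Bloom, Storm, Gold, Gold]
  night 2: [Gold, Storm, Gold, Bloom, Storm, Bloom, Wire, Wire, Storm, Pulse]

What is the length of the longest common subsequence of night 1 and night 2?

Taking Storm at night 1[2]=night 2[2], Gold at night 1[3]=night 2[3], Storm at night 1[5]=night 2[5], Storm at night 1[6]=night 2[9], Pulse at night 1[9]=night 2[10] gives a common subsequence of length 5. dp[13][10] = 5 confirms this is the maximum.

5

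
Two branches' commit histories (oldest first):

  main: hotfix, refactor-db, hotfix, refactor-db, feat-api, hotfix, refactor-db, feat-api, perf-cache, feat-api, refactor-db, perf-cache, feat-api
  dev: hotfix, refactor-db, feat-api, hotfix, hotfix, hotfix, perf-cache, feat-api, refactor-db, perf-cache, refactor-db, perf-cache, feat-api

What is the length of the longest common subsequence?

Match hotfix (main #1, dev #1); then refactor-db (main #2, dev #2); then hotfix (main #3, dev #6); then feat-api (main #5, dev #8); then refactor-db (main #7, dev #9); then perf-cache (main #9, dev #10); then refactor-db (main #11, dev #11); then perf-cache (main #12, dev #12); then feat-api (main #13, dev #13) — 9 commits in the same relative order in both. The LCS DP gives dp[13][13] = 9, so this is optimal.

9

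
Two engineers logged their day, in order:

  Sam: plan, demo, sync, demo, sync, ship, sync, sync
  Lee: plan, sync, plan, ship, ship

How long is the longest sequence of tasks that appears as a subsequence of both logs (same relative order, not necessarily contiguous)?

3

Taking plan at Sam[1]=Lee[1], then sync at Sam[3]=Lee[2], then ship at Sam[6]=Lee[5] gives a common subsequence of length 3. The LCS DP gives dp[8][5] = 3, so this is optimal.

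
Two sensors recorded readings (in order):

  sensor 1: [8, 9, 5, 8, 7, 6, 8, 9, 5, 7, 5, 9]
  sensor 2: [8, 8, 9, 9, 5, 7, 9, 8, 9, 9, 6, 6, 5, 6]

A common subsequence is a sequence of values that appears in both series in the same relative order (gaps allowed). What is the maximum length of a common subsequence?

7

Match 8 (sensor 1 #1, sensor 2 #2); then 9 (sensor 1 #2, sensor 2 #4); then 5 (sensor 1 #3, sensor 2 #5); then 7 (sensor 1 #5, sensor 2 #6); then 8 (sensor 1 #7, sensor 2 #8); then 9 (sensor 1 #8, sensor 2 #10); then 5 (sensor 1 #9, sensor 2 #13) — 7 values in the same relative order in both. dp[12][14] = 7 confirms this is the maximum.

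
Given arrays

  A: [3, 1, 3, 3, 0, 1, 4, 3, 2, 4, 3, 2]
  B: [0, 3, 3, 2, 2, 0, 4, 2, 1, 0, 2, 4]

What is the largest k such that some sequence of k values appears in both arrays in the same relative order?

Let dp[i][j] be the LCS length of the first i values of A and the first j values of B. dp[i][j] = dp[i-1][j-1]+1 when the i-th and j-th values match, else max(dp[i-1][j], dp[i][j-1]).
    ·  0  3  3  2  2  0  4  2  1  0  2  4
 ·  0  0  0  0  0  0  0  0  0  0  0  0  0
 3  0  0  1  1  1  1  1  1  1  1  1  1  1
 1  0  0  1  1  1  1  1  1  1  2  2  2  2
 3  0  0  1  2  2  2  2  2  2  2  2  2  2
 3  0  0  1  2  2  2  2  2  2  2  2  2  2
 0  0  1  1  2  2  2  3  3  3  3  3  3  3
 1  0  1  1  2  2  2  3  3  3  4  4  4  4
 4  0  1  1  2  2  2  3  4  4  4  4  4  5
 3  0  1  2  2  2  2  3  4  4  4  4  4  5
 2  0  1  2  2  3  3  3  4  5  5  5  5  5
 4  0  1  2  2  3  3  3  4  5  5  5  5  6
 3  0  1  2  3  3  3  3  4  5  5  5  5  6
 2  0  1  2  3  4  4  4  4  5  5  5  6  6
dp[12][12] = 6. One LCS (by backtracking along matches): 3, 3, 0, 1, 2, 4.

6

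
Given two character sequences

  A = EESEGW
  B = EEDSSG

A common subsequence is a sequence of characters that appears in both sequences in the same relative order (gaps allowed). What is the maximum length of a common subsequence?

Pick E at A[1]=B[1] → E at A[2]=B[2] → S at A[3]=B[5] → G at A[5]=B[6]; all 4 characters appear in both, in order, and the DP table's final entry dp[6][6] is also 4, so no common subsequence is longer.

4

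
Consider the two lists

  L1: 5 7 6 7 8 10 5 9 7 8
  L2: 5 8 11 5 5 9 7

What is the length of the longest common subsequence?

5

Taking 5 at L1[1]=L2[1] → 8 at L1[5]=L2[2] → 5 at L1[7]=L2[5] → 9 at L1[8]=L2[6] → 7 at L1[9]=L2[7] gives a common subsequence of length 5, and the DP table's final entry dp[10][7] is also 5, so no common subsequence is longer.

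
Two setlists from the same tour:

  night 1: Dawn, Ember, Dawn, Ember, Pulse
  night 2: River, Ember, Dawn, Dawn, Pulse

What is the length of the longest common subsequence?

3

Pick Dawn at night 1[1]=night 2[3]; then Dawn at night 1[3]=night 2[4]; then Pulse at night 1[5]=night 2[5]; all 3 songs appear in both, in order. Since dp[5][5] = 3, nothing longer is possible.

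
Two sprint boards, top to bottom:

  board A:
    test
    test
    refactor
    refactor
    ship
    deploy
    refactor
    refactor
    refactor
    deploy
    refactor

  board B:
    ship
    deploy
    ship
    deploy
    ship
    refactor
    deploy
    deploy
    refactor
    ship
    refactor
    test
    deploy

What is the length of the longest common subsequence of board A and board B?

6

Pick ship (board A #5, board B #3), deploy (board A #6, board B #4), refactor (board A #7, board B #6), refactor (board A #8, board B #9), refactor (board A #9, board B #11), deploy (board A #10, board B #13); all 6 tasks appear in both, in order. The LCS DP gives dp[11][13] = 6, so this is optimal.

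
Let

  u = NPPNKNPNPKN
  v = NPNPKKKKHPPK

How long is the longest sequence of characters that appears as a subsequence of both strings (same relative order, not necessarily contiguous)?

7

Let dp[i][j] be the LCS length of the first i characters of u and the first j characters of v. dp[i][j] = dp[i-1][j-1]+1 when the i-th and j-th characters match, else max(dp[i-1][j], dp[i][j-1]).
    ·  N  P  N  P  K  K  K  K  H  P  P  K
 ·  0  0  0  0  0  0  0  0  0  0  0  0  0
 N  0  1  1  1  1  1  1  1  1  1  1  1  1
 P  0  1  2  2  2  2  2  2  2  2  2  2  2
 P  0  1  2  2  3  3  3  3  3  3  3  3  3
 N  0  1  2  3  3  3  3  3  3  3  3  3  3
 K  0  1  2  3  3  4  4  4  4  4  4  4  4
 N  0  1  2  3  3  4  4  4  4  4  4  4  4
 P  0  1  2  3  4  4  4  4  4  4  5  5  5
 N  0  1  2  3  4  4  4  4  4  4  5  5  5
 P  0  1  2  3  4  4  4  4  4  4  5  6  6
 K  0  1  2  3  4  5  5  5  5  5  5  6  7
 N  0  1  2  3  4  5  5  5  5  5  5  6  7
dp[11][12] = 7. One LCS (by backtracking along matches): NPPKPPK.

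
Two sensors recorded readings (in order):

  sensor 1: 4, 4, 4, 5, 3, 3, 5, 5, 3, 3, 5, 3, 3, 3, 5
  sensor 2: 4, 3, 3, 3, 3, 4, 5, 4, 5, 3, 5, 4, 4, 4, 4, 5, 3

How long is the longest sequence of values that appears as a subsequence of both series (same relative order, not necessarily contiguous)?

Match 4 (sensor 1 #1, sensor 2 #1), then 4 (sensor 1 #2, sensor 2 #6), then 4 (sensor 1 #3, sensor 2 #8), then 5 (sensor 1 #4, sensor 2 #9), then 3 (sensor 1 #6, sensor 2 #10), then 5 (sensor 1 #7, sensor 2 #11), then 5 (sensor 1 #11, sensor 2 #16), then 3 (sensor 1 #14, sensor 2 #17) — 8 values in the same relative order in both. The LCS DP gives dp[15][17] = 8, so this is optimal.

8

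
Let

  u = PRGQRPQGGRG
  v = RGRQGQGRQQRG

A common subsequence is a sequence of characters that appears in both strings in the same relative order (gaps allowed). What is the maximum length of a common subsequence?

8

Pick R [2,1], then G [3,2], then R [5,3], then Q [7,4], then G [8,5], then G [9,7], then R [10,11], then G [11,12]; all 8 characters appear in both, in order. dp[11][12] = 8 confirms this is the maximum.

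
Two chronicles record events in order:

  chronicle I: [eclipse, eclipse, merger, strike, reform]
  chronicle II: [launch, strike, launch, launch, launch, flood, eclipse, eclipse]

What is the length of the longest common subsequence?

2

One common subsequence of length 2: eclipse (chronicle I #1, chronicle II #7), then eclipse (chronicle I #2, chronicle II #8). Since dp[5][8] = 2, nothing longer is possible.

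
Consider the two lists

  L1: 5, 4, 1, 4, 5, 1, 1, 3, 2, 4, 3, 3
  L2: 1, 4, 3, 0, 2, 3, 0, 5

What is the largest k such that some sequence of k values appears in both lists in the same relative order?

5

Let dp[i][j] be the LCS length of the first i values of L1 and the first j values of L2. dp[i][j] = dp[i-1][j-1]+1 when the i-th and j-th values match, else max(dp[i-1][j], dp[i][j-1]).
    ·  1  4  3  0  2  3  0  5
 ·  0  0  0  0  0  0  0  0  0
 5  0  0  0  0  0  0  0  0  1
 4  0  0  1  1  1  1  1  1  1
 1  0  1  1  1  1  1  1  1  1
 4  0  1  2  2  2  2  2  2  2
 5  0  1  2  2  2  2  2  2  3
 1  0  1  2  2  2  2  2  2  3
 1  0  1  2  2  2  2  2  2  3
 3  0  1  2  3  3  3  3  3  3
 2  0  1  2  3  3  4  4  4  4
 4  0  1  2  3  3  4  4  4  4
 3  0  1  2  3  3  4  5  5  5
 3  0  1  2  3  3  4  5  5  5
dp[12][8] = 5. One LCS (by backtracking along matches): 1, 4, 3, 2, 3.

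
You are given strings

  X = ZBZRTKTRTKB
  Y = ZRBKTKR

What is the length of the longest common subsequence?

One common subsequence of length 5: Z [1,1]; then B [2,3]; then T [5,5]; then K [6,6]; then R [8,7], and the DP table's final entry dp[11][7] is also 5, so no common subsequence is longer.

5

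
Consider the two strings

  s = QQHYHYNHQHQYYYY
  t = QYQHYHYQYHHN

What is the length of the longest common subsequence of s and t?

One common subsequence of length 8: Q (s #1, t #1) → Q (s #2, t #3) → H (s #3, t #4) → Y (s #4, t #5) → H (s #5, t #6) → Y (s #6, t #9) → H (s #8, t #10) → H (s #10, t #11). dp[15][12] = 8 confirms this is the maximum.

8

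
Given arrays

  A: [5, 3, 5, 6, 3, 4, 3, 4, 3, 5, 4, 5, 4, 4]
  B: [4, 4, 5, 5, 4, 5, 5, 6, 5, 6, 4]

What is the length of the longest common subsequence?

Pick 5 at A[1]=B[3], then 5 at A[3]=B[4], then 4 at A[6]=B[5], then 5 at A[10]=B[7], then 5 at A[12]=B[9], then 4 at A[14]=B[11]; all 6 values appear in both, in order. dp[14][11] = 6 confirms this is the maximum.

6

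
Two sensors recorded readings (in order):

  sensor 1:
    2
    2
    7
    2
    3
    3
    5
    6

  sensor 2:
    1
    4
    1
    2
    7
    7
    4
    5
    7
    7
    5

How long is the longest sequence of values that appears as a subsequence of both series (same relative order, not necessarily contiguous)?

Let dp[i][j] be the LCS length of the first i values of sensor 1 and the first j values of sensor 2. dp[i][j] = dp[i-1][j-1]+1 when the i-th and j-th values match, else max(dp[i-1][j], dp[i][j-1]).
    ·  1  4  1  2  7  7  4  5  7  7  5
 ·  0  0  0  0  0  0  0  0  0  0  0  0
 2  0  0  0  0  1  1  1  1  1  1  1  1
 2  0  0  0  0  1  1  1  1  1  1  1  1
 7  0  0  0  0  1  2  2  2  2  2  2  2
 2  0  0  0  0  1  2  2  2  2  2  2  2
 3  0  0  0  0  1  2  2  2  2  2  2  2
 3  0  0  0  0  1  2  2  2  2  2  2  2
 5  0  0  0  0  1  2  2  2  3  3  3  3
 6  0  0  0  0  1  2  2  2  3  3  3  3
dp[8][11] = 3. One LCS (by backtracking along matches): 2, 7, 5.

3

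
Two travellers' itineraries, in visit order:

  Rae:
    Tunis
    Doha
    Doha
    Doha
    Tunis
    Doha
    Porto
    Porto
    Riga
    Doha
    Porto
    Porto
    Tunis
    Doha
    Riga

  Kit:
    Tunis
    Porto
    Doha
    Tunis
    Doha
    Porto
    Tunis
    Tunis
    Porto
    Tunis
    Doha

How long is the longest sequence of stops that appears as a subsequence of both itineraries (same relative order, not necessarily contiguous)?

Taking Tunis (Rae #1, Kit #1) → Doha (Rae #4, Kit #3) → Tunis (Rae #5, Kit #4) → Doha (Rae #6, Kit #5) → Porto (Rae #7, Kit #6) → Porto (Rae #12, Kit #9) → Tunis (Rae #13, Kit #10) → Doha (Rae #14, Kit #11) gives a common subsequence of length 8. The LCS DP gives dp[15][11] = 8, so this is optimal.

8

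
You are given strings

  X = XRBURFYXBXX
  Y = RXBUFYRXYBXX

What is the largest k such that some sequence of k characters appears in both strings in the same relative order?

9

Let dp[i][j] be the LCS length of the first i characters of X and the first j characters of Y. dp[i][j] = dp[i-1][j-1]+1 when the i-th and j-th characters match, else max(dp[i-1][j], dp[i][j-1]).
    ·  R  X  B  U  F  Y  R  X  Y  B  X  X
 ·  0  0  0  0  0  0  0  0  0  0  0  0  0
 X  0  0  1  1  1  1  1  1  1  1  1  1  1
 R  0  1  1  1  1  1  1  2  2  2  2  2  2
 B  0  1  1  2  2  2  2  2  2  2  3  3  3
 U  0  1  1  2  3  3  3  3  3  3  3  3  3
 R  0  1  1  2  3  3  3  4  4  4  4  4  4
 F  0  1  1  2  3  4  4  4  4  4  4  4  4
 Y  0  1  1  2  3  4  5  5  5  5  5  5  5
 X  0  1  2  2  3  4  5  5  6  6  6  6  6
 B  0  1  2  3  3  4  5  5  6  6  7  7  7
 X  0  1  2  3  3  4  5  5  6  6  7  8  8
 X  0  1  2  3  3  4  5  5  6  6  7  8  9
dp[11][12] = 9. One LCS (by backtracking along matches): XBUFYXBXX.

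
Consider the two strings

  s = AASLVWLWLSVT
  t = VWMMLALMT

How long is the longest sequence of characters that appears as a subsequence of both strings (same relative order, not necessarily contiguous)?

One common subsequence of length 5: V at s[5]=t[1], then W at s[6]=t[2], then L at s[7]=t[5], then L at s[9]=t[7], then T at s[12]=t[9]. Since dp[12][9] = 5, nothing longer is possible.

5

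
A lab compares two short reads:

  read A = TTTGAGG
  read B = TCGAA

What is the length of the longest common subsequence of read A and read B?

Taking T [1,1], G [4,3], A [5,5] gives a common subsequence of length 3. Since dp[7][5] = 3, nothing longer is possible.

3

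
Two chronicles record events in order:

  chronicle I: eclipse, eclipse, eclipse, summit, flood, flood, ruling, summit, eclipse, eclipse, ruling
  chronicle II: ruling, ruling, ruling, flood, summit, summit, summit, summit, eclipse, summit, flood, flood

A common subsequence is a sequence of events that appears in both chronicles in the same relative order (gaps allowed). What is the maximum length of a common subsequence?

One common subsequence of length 4: eclipse at chronicle I[3]=chronicle II[9], summit at chronicle I[4]=chronicle II[10], flood at chronicle I[5]=chronicle II[11], flood at chronicle I[6]=chronicle II[12], and the DP table's final entry dp[11][12] is also 4, so no common subsequence is longer.

4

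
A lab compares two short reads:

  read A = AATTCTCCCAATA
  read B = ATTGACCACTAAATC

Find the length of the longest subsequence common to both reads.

Pick A [2,1]; then T [3,2]; then T [4,3]; then C [5,6]; then C [7,7]; then C [8,9]; then A [10,12]; then A [11,13]; then T [12,14]; all 9 bases appear in both, in order. Since dp[13][15] = 9, nothing longer is possible.

9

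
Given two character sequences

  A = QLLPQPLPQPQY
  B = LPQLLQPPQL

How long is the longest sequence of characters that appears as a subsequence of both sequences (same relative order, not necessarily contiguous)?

7

Let dp[i][j] be the LCS length of the first i characters of A and the first j characters of B. dp[i][j] = dp[i-1][j-1]+1 when the i-th and j-th characters match, else max(dp[i-1][j], dp[i][j-1]).
    ·  L  P  Q  L  L  Q  P  P  Q  L
 ·  0  0  0  0  0  0  0  0  0  0  0
 Q  0  0  0  1  1  1  1  1  1  1  1
 L  0  1  1  1  2  2  2  2  2  2  2
 L  0  1  1  1  2  3  3  3  3  3  3
 P  0  1  2  2  2  3  3  4  4  4  4
 Q  0  1  2  3  3  3  4  4  4  5  5
 P  0  1  2  3  3  3  4  5  5  5  5
 L  0  1  2  3  4  4  4  5  5  5  6
 P  0  1  2  3  4  4  4  5  6  6  6
 Q  0  1  2  3  4  4  5  5  6  7  7
 P  0  1  2  3  4  4  5  6  6  7  7
 Q  0  1  2  3  4  4  5  6  6  7  7
 Y  0  1  2  3  4  4  5  6  6  7  7
dp[12][10] = 7. One LCS (by backtracking along matches): QLLQPPQ.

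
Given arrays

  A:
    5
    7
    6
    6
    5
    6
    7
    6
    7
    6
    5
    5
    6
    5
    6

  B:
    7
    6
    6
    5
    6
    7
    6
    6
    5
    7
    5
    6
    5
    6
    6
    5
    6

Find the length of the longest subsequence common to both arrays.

13

Match 7 [2,1], 6 [3,2], 6 [4,3], 5 [5,4], 6 [6,5], 7 [7,6], 6 [8,8], 7 [9,10], 6 [10,12], 5 [11,13], 6 [13,15], 5 [14,16], 6 [15,17] — 13 values in the same relative order in both. dp[15][17] = 13 confirms this is the maximum.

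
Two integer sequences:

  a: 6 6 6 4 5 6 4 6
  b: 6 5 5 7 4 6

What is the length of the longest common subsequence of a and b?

Let dp[i][j] be the LCS length of the first i values of a and the first j values of b. dp[i][j] = dp[i-1][j-1]+1 when the i-th and j-th values match, else max(dp[i-1][j], dp[i][j-1]).
    ·  6  5  5  7  4  6
 ·  0  0  0  0  0  0  0
 6  0  1  1  1  1  1  1
 6  0  1  1  1  1  1  2
 6  0  1  1  1  1  1  2
 4  0  1  1  1  1  2  2
 5  0  1  2  2  2  2  2
 6  0  1  2  2  2  2  3
 4  0  1  2  2  2  3  3
 6  0  1  2  2  2  3  4
dp[8][6] = 4. One LCS (by backtracking along matches): 6, 5, 4, 6.

4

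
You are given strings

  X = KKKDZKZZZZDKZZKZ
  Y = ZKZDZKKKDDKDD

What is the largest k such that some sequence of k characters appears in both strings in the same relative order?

6

One common subsequence of length 6: K at X[1]=Y[6], then K at X[2]=Y[7], then K at X[3]=Y[8], then D at X[4]=Y[10], then K at X[6]=Y[11], then D at X[11]=Y[13]. Since dp[16][13] = 6, nothing longer is possible.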